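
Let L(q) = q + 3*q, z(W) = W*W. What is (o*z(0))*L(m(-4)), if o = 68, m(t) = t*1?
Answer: 0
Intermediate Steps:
z(W) = W**2
m(t) = t
L(q) = 4*q
(o*z(0))*L(m(-4)) = (68*0**2)*(4*(-4)) = (68*0)*(-16) = 0*(-16) = 0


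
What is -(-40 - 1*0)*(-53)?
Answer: -2120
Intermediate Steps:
-(-40 - 1*0)*(-53) = -(-40 + 0)*(-53) = -1*(-40)*(-53) = 40*(-53) = -2120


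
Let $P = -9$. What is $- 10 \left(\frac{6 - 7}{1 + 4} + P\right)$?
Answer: $92$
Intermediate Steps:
$- 10 \left(\frac{6 - 7}{1 + 4} + P\right) = - 10 \left(\frac{6 - 7}{1 + 4} - 9\right) = - 10 \left(- \frac{1}{5} - 9\right) = \left(-10\right) \left(- \frac{46}{5}\right) = 92$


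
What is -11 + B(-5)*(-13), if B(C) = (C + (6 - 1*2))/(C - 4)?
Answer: -112/9 ≈ -12.444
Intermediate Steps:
B(C) = (4 + C)/(-4 + C) (B(C) = (C + (6 - 2))/(-4 + C) = (C + 4)/(-4 + C) = (4 + C)/(-4 + C))
-11 + B(-5)*(-13) = -11 + ((4 - 5)/(-4 - 5))*(-13) = -11 + (-1/(-9))*(-13) = -11 - 1/9*(-1)*(-13) = -11 + (1/9)*(-13) = -11 - 13/9 = -112/9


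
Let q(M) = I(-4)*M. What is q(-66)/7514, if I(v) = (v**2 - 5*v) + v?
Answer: -1056/3757 ≈ -0.28108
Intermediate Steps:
I(v) = v**2 - 4*v
q(M) = 32*M (q(M) = (-4*(-4 - 4))*M = (-4*(-8))*M = 32*M)
q(-66)/7514 = (32*(-66))/7514 = -2112*1/7514 = -1056/3757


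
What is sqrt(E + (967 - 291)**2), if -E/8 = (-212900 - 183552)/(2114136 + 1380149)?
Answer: 4*sqrt(348731292690385635)/3494285 ≈ 676.00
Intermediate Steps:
E = 3171616/3494285 (E = -8*(-212900 - 183552)/(2114136 + 1380149) = -(-3171616)/3494285 = -8*(-396452/3494285) = 3171616/3494285 ≈ 0.90766)
sqrt(E + (967 - 291)**2) = sqrt(3171616/3494285 + (967 - 291)**2) = sqrt(3171616/3494285 + 676**2) = sqrt(3171616/3494285 + 456976) = sqrt(1596807553776/3494285) = 4*sqrt(348731292690385635)/3494285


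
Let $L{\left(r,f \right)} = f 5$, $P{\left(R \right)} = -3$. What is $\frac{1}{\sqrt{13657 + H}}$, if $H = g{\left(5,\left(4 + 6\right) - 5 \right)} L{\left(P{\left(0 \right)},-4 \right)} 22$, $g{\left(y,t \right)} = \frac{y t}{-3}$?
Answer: $\frac{\sqrt{155913}}{51971} \approx 0.0075977$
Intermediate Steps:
$L{\left(r,f \right)} = 5 f$
$g{\left(y,t \right)} = - \frac{t y}{3}$ ($g{\left(y,t \right)} = t y \left(- \frac{1}{3}\right) = - \frac{t y}{3}$)
$H = \frac{11000}{3}$ ($H = \left(- \frac{1}{3}\right) \left(\left(4 + 6\right) - 5\right) 5 \cdot 5 \left(-4\right) 22 = \left(- \frac{1}{3}\right) \left(10 - 5\right) 5 \left(-20\right) 22 = \left(- \frac{1}{3}\right) 5 \cdot 5 \left(-20\right) 22 = \left(- \frac{25}{3}\right) \left(-20\right) 22 = \frac{500}{3} \cdot 22 = \frac{11000}{3} \approx 3666.7$)
$\frac{1}{\sqrt{13657 + H}} = \frac{1}{\sqrt{13657 + \frac{11000}{3}}} = \frac{1}{\sqrt{\frac{51971}{3}}} = \frac{1}{\frac{1}{3} \sqrt{155913}} = \frac{\sqrt{155913}}{51971}$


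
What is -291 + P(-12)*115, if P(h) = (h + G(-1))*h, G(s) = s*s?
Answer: 14889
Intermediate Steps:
G(s) = s²
P(h) = h*(1 + h) (P(h) = (h + (-1)²)*h = (h + 1)*h = (1 + h)*h = h*(1 + h))
-291 + P(-12)*115 = -291 - 12*(1 - 12)*115 = -291 - 12*(-11)*115 = -291 + 132*115 = -291 + 15180 = 14889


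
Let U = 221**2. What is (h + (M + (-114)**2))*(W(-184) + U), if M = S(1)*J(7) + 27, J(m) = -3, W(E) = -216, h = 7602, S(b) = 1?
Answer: 1002744750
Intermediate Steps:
U = 48841
M = 24 (M = 1*(-3) + 27 = -3 + 27 = 24)
(h + (M + (-114)**2))*(W(-184) + U) = (7602 + (24 + (-114)**2))*(-216 + 48841) = (7602 + (24 + 12996))*48625 = (7602 + 13020)*48625 = 20622*48625 = 1002744750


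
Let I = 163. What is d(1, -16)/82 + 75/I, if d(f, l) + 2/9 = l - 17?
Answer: 6613/120294 ≈ 0.054974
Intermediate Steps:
d(f, l) = -155/9 + l (d(f, l) = -2/9 + (l - 17) = -2/9 + (-17 + l) = -155/9 + l)
d(1, -16)/82 + 75/I = (-155/9 - 16)/82 + 75/163 = -299/9*1/82 + 75*(1/163) = -299/738 + 75/163 = 6613/120294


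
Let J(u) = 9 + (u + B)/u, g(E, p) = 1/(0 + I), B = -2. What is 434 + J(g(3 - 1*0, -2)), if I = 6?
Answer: 432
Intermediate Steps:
g(E, p) = ⅙ (g(E, p) = 1/(0 + 6) = 1/6 = ⅙)
J(u) = 9 + (-2 + u)/u (J(u) = 9 + (u - 2)/u = 9 + (-2 + u)/u)
434 + J(g(3 - 1*0, -2)) = 434 + (10 - 2/⅙) = 434 + (10 - 2*6) = 434 + (10 - 12) = 434 - 2 = 432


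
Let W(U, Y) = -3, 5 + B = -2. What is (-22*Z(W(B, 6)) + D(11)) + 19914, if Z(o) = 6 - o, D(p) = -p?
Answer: 19705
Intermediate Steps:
B = -7 (B = -5 - 2 = -7)
(-22*Z(W(B, 6)) + D(11)) + 19914 = (-22*(6 - 1*(-3)) - 1*11) + 19914 = (-22*(6 + 3) - 11) + 19914 = (-22*9 - 11) + 19914 = (-198 - 11) + 19914 = -209 + 19914 = 19705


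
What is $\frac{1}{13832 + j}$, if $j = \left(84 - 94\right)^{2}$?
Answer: $\frac{1}{13932} \approx 7.1777 \cdot 10^{-5}$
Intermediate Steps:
$j = 100$ ($j = \left(84 - 94\right)^{2} = \left(-10\right)^{2} = 100$)
$\frac{1}{13832 + j} = \frac{1}{13832 + 100} = \frac{1}{13932}$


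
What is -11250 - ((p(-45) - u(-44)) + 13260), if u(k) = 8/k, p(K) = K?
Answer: -269117/11 ≈ -24465.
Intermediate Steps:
-11250 - ((p(-45) - u(-44)) + 13260) = -11250 - ((-45 - 8/(-44)) + 13260) = -11250 - ((-45 - 8*(-1)/44) + 13260) = -11250 - ((-45 - 1*(-2/11)) + 13260) = -11250 - ((-45 + 2/11) + 13260) = -11250 - (-493/11 + 13260) = -11250 - 1*145367/11 = -11250 - 145367/11 = -269117/11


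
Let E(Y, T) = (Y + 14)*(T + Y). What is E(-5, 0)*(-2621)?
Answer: 117945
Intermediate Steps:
E(Y, T) = (14 + Y)*(T + Y)
E(-5, 0)*(-2621) = ((-5)² + 14*0 + 14*(-5) + 0*(-5))*(-2621) = (25 + 0 - 70 + 0)*(-2621) = -45*(-2621) = 117945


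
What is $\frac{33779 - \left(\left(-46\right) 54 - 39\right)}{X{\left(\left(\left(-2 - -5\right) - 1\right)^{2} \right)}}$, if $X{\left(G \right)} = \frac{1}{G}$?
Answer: $145208$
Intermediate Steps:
$\frac{33779 - \left(\left(-46\right) 54 - 39\right)}{X{\left(\left(\left(-2 - -5\right) - 1\right)^{2} \right)}} = \frac{33779 - \left(\left(-46\right) 54 - 39\right)}{\frac{1}{\left(\left(-2 - -5\right) - 1\right)^{2}}} = \frac{33779 - \left(-2484 - 39\right)}{\frac{1}{\left(\left(-2 + 5\right) - 1\right)^{2}}} = \frac{33779 - -2523}{\frac{1}{\left(3 - 1\right)^{2}}} = \frac{33779 + 2523}{\frac{1}{2^{2}}} = \frac{36302}{\frac{1}{4}} = 36302 \frac{1}{\frac{1}{4}} = 36302 \cdot 4 = 145208$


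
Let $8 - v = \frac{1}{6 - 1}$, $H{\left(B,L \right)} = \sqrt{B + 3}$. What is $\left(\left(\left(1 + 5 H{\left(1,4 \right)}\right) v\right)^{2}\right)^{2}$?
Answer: $\frac{33871089681}{625} \approx 5.4194 \cdot 10^{7}$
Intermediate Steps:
$H{\left(B,L \right)} = \sqrt{3 + B}$
$v = \frac{39}{5}$ ($v = 8 - \frac{1}{6 - 1} = 8 - \frac{1}{5} = \frac{39}{5} \approx 7.8$)
$\left(\left(\left(1 + 5 H{\left(1,4 \right)}\right) v\right)^{2}\right)^{2} = \left(\left(\left(1 + 5 \sqrt{3 + 1}\right) \frac{39}{5}\right)^{2}\right)^{2} = \left(\left(\left(1 + 5 \sqrt{4}\right) \frac{39}{5}\right)^{2}\right)^{2} = \left(\left(\left(1 + 5 \cdot 2\right) \frac{39}{5}\right)^{2}\right)^{2} = \left(\left(\left(1 + 10\right) \frac{39}{5}\right)^{2}\right)^{2} = \left(\left(11 \cdot \frac{39}{5}\right)^{2}\right)^{2} = \left(\left(\frac{429}{5}\right)^{2}\right)^{2} = \left(\frac{184041}{25}\right)^{2} = \frac{33871089681}{625}$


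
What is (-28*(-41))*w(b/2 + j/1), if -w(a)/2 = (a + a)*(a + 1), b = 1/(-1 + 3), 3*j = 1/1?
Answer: -38171/9 ≈ -4241.2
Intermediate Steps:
j = ⅓ (j = (⅓)/1 = (⅓)*1 = ⅓ ≈ 0.33333)
b = ½ (b = 1/2 = ½ ≈ 0.50000)
w(a) = -4*a*(1 + a) (w(a) = -2*(a + a)*(a + 1) = -2*2*a*(1 + a) = -4*a*(1 + a))
(-28*(-41))*w(b/2 + j/1) = (-28*(-41))*(-4*((½)/2 + (⅓)/1)*(1 + ((½)/2 + (⅓)/1))) = 1148*(-4*((½)*(½) + (⅓)*1)*(1 + ((½)*(½) + (⅓)*1))) = 1148*(-4*(¼ + ⅓)*(1 + (¼ + ⅓))) = 1148*(-4*7/12*(1 + 7/12)) = 1148*(-4*7/12*19/12) = 1148*(-133/36) = -38171/9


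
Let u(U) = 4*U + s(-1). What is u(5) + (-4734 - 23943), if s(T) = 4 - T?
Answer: -28652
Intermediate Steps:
u(U) = 5 + 4*U (u(U) = 4*U + (4 - 1*(-1)) = 4*U + (4 + 1) = 4*U + 5 = 5 + 4*U)
u(5) + (-4734 - 23943) = (5 + 4*5) + (-4734 - 23943) = (5 + 20) - 28677 = 25 - 28677 = -28652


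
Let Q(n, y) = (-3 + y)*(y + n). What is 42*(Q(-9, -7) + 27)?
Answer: 7854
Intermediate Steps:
Q(n, y) = (-3 + y)*(n + y)
42*(Q(-9, -7) + 27) = 42*(((-7)² - 3*(-9) - 3*(-7) - 9*(-7)) + 27) = 42*((49 + 27 + 21 + 63) + 27) = 42*(160 + 27) = 42*187 = 7854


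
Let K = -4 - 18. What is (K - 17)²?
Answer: 1521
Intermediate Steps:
K = -22
(K - 17)² = (-22 - 17)² = (-39)² = 1521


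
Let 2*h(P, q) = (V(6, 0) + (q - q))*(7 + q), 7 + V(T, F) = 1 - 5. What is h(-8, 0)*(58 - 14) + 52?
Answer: -1642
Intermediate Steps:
V(T, F) = -11 (V(T, F) = -7 + (1 - 5) = -7 - 4 = -11)
h(P, q) = -77/2 - 11*q/2 (h(P, q) = ((-11 + (q - q))*(7 + q))/2 = ((-11 + 0)*(7 + q))/2 = (-11*(7 + q))/2 = (-77 - 11*q)/2 = -77/2 - 11*q/2)
h(-8, 0)*(58 - 14) + 52 = (-77/2 - 11/2*0)*(58 - 14) + 52 = (-77/2 + 0)*44 + 52 = -77/2*44 + 52 = -1694 + 52 = -1642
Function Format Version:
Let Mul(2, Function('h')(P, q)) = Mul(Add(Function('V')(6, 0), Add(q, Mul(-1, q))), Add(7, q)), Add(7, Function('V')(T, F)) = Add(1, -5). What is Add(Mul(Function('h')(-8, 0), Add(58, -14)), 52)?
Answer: -1642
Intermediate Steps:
Function('V')(T, F) = -11 (Function('V')(T, F) = Add(-7, Add(1, -5)) = Add(-7, -4) = -11)
Function('h')(P, q) = Add(Rational(-77, 2), Mul(Rational(-11, 2), q)) (Function('h')(P, q) = Mul(Rational(1, 2), Mul(Add(-11, Add(q, Mul(-1, q))), Add(7, q))) = Mul(Rational(1, 2), Mul(Add(-11, 0), Add(7, q))) = Mul(Rational(1, 2), Mul(-11, Add(7, q))) = Mul(Rational(1, 2), Add(-77, Mul(-11, q))) = Add(Rational(-77, 2), Mul(Rational(-11, 2), q)))
Add(Mul(Function('h')(-8, 0), Add(58, -14)), 52) = Add(Mul(Add(Rational(-77, 2), Mul(Rational(-11, 2), 0)), Add(58, -14)), 52) = Add(Mul(Add(Rational(-77, 2), 0), 44), 52) = Add(Mul(Rational(-77, 2), 44), 52) = Add(-1694, 52) = -1642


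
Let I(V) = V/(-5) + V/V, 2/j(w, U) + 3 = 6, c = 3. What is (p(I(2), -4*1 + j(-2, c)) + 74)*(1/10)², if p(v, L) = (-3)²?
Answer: 83/100 ≈ 0.83000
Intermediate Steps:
j(w, U) = ⅔ (j(w, U) = 2/(-3 + 6) = 2/3 = 2*(⅓) = ⅔)
I(V) = 1 - V/5 (I(V) = V*(-⅕) + 1 = -V/5 + 1 = 1 - V/5)
p(v, L) = 9
(p(I(2), -4*1 + j(-2, c)) + 74)*(1/10)² = (9 + 74)*(1/10)² = 83*(⅒)² = 83*(1/100) = 83/100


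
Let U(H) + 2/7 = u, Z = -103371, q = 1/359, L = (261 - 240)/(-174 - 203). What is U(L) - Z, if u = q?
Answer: 259770612/2513 ≈ 1.0337e+5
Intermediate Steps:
L = -21/377 (L = 21/(-377) = 21*(-1/377) = -21/377 ≈ -0.055703)
q = 1/359 ≈ 0.0027855
u = 1/359 ≈ 0.0027855
U(H) = -711/2513 (U(H) = -2/7 + 1/359 = -711/2513)
U(L) - Z = -711/2513 - 1*(-103371) = -711/2513 + 103371 = 259770612/2513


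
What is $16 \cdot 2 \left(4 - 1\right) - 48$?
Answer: $48$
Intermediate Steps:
$16 \cdot 2 \left(4 - 1\right) - 48 = 16 \cdot 2 \cdot 3 - 48 = 16 \cdot 6 - 48 = 96 - 48 = 48$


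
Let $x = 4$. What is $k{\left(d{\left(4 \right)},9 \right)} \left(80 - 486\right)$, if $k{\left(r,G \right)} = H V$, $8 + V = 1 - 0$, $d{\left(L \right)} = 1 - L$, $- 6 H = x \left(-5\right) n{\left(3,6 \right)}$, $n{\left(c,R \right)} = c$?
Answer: $28420$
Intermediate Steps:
$H = 10$ ($H = - \frac{4 \left(-5\right) 3}{6} = - \frac{\left(-20\right) 3}{6} = \left(- \frac{1}{6}\right) \left(-60\right) = 10$)
$V = -7$ ($V = -8 + \left(1 - 0\right) = -8 + \left(1 + 0\right) = -8 + 1 = -7$)
$k{\left(r,G \right)} = -70$ ($k{\left(r,G \right)} = 10 \left(-7\right) = -70$)
$k{\left(d{\left(4 \right)},9 \right)} \left(80 - 486\right) = - 70 \left(80 - 486\right) = \left(-70\right) \left(-406\right) = 28420$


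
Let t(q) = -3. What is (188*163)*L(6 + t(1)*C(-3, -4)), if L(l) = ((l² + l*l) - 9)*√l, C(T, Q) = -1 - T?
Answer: 0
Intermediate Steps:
L(l) = √l*(-9 + 2*l²) (L(l) = ((l² + l²) - 9)*√l = (2*l² - 9)*√l = (-9 + 2*l²)*√l = √l*(-9 + 2*l²))
(188*163)*L(6 + t(1)*C(-3, -4)) = (188*163)*(√(6 - 3*(-1 - 1*(-3)))*(-9 + 2*(6 - 3*(-1 - 1*(-3)))²)) = 30644*(√(6 - 3*(-1 + 3))*(-9 + 2*(6 - 3*(-1 + 3))²)) = 30644*(√(6 - 3*2)*(-9 + 2*(6 - 3*2)²)) = 30644*(√(6 - 6)*(-9 + 2*(6 - 6)²)) = 30644*(√0*(-9 + 2*0²)) = 30644*(0*(-9 + 2*0)) = 30644*(0*(-9 + 0)) = 30644*(0*(-9)) = 30644*0 = 0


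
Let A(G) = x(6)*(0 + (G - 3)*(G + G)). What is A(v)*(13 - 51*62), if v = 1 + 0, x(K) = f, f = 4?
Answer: 50384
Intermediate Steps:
x(K) = 4
v = 1
A(G) = 8*G*(-3 + G) (A(G) = 4*(0 + (G - 3)*(G + G)) = 4*(0 + (-3 + G)*(2*G)) = 4*(0 + 2*G*(-3 + G)) = 4*(2*G*(-3 + G)) = 8*G*(-3 + G))
A(v)*(13 - 51*62) = (8*1*(-3 + 1))*(13 - 51*62) = (8*1*(-2))*(13 - 3162) = -16*(-3149) = 50384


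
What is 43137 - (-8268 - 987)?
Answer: 52392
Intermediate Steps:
43137 - (-8268 - 987) = 43137 - 1*(-9255) = 43137 + 9255 = 52392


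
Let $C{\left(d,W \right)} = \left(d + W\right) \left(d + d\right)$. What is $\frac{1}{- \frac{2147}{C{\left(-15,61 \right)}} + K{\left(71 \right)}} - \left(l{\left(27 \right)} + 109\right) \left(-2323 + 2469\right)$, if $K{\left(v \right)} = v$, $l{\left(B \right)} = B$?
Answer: $- \frac{1988120332}{100127} \approx -19856.0$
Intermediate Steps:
$C{\left(d,W \right)} = 2 d \left(W + d\right)$ ($C{\left(d,W \right)} = \left(W + d\right) 2 d = 2 d \left(W + d\right)$)
$\frac{1}{- \frac{2147}{C{\left(-15,61 \right)}} + K{\left(71 \right)}} - \left(l{\left(27 \right)} + 109\right) \left(-2323 + 2469\right) = \frac{1}{- \frac{2147}{2 \left(-15\right) \left(61 - 15\right)} + 71} - \left(27 + 109\right) \left(-2323 + 2469\right) = \frac{1}{- \frac{2147}{2 \left(-15\right) 46} + 71} - 136 \cdot 146 = \frac{1}{- \frac{2147}{-1380} + 71} - 19856 = \frac{1}{\left(-2147\right) \left(- \frac{1}{1380}\right) + 71} - 19856 = \frac{1}{\frac{2147}{1380} + 71} - 19856 = \frac{1}{\frac{100127}{1380}} - 19856 = \frac{1380}{100127} - 19856 = - \frac{1988120332}{100127}$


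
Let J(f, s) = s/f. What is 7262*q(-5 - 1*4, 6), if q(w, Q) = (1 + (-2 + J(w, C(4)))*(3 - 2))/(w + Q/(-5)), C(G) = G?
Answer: 472030/459 ≈ 1028.4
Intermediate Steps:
q(w, Q) = (-1 + 4/w)/(w - Q/5) (q(w, Q) = (1 + (-2 + 4/w)*(3 - 2))/(w + Q/(-5)) = (1 + (-2 + 4/w)*1)/(w + Q*(-⅕)) = (1 + (-2 + 4/w))/(w - Q/5) = (-1 + 4/w)/(w - Q/5))
7262*q(-5 - 1*4, 6) = 7262*(5*(-4 + (-5 - 1*4))/((-5 - 1*4)*(6 - 5*(-5 - 1*4)))) = 7262*(5*(-4 + (-5 - 4))/((-5 - 4)*(6 - 5*(-5 - 4)))) = 7262*(5*(-4 - 9)/(-9*(6 - 5*(-9)))) = 7262*(5*(-⅑)*(-13)/(6 + 45)) = 7262*(5*(-⅑)*(-13)/51) = 7262*(5*(-⅑)*(1/51)*(-13)) = 7262*(65/459) = 472030/459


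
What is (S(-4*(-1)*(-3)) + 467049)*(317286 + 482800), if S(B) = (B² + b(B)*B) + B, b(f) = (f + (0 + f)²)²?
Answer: 206496595998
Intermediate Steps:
b(f) = (f + f²)²
S(B) = B + B² + B³*(1 + B)² (S(B) = (B² + (B²*(1 + B)²)*B) + B = (B² + B³*(1 + B)²) + B = B + B² + B³*(1 + B)²)
(S(-4*(-1)*(-3)) + 467049)*(317286 + 482800) = ((-4*(-1)*(-3))*(1 - 4*(-1)*(-3) + (-4*(-1)*(-3))²*(1 - 4*(-1)*(-3))²) + 467049)*(317286 + 482800) = ((4*(-3))*(1 + 4*(-3) + (4*(-3))²*(1 + 4*(-3))²) + 467049)*800086 = (-12*(1 - 12 + (-12)²*(1 - 12)²) + 467049)*800086 = (-12*(1 - 12 + 144*(-11)²) + 467049)*800086 = (-12*(1 - 12 + 144*121) + 467049)*800086 = (-12*(1 - 12 + 17424) + 467049)*800086 = (-12*17413 + 467049)*800086 = (-208956 + 467049)*800086 = 258093*800086 = 206496595998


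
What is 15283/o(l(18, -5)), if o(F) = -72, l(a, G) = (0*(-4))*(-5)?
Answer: -15283/72 ≈ -212.26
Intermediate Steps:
l(a, G) = 0 (l(a, G) = 0*(-5) = 0)
15283/o(l(18, -5)) = 15283/(-72) = 15283*(-1/72) = -15283/72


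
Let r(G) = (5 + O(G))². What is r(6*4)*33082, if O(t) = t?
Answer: 27821962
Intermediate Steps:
r(G) = (5 + G)²
r(6*4)*33082 = (5 + 6*4)²*33082 = (5 + 24)²*33082 = 29²*33082 = 841*33082 = 27821962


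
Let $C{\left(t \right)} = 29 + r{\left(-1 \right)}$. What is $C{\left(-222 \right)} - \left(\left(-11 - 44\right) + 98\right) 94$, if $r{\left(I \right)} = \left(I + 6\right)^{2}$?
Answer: $-3988$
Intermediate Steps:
$r{\left(I \right)} = \left(6 + I\right)^{2}$
$C{\left(t \right)} = 54$ ($C{\left(t \right)} = 29 + \left(6 - 1\right)^{2} = 29 + 5^{2} = 29 + 25 = 54$)
$C{\left(-222 \right)} - \left(\left(-11 - 44\right) + 98\right) 94 = 54 - \left(\left(-11 - 44\right) + 98\right) 94 = 54 - \left(-55 + 98\right) 94 = 54 - 43 \cdot 94 = 54 - 4042 = -3988$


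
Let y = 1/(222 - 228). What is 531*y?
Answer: -177/2 ≈ -88.500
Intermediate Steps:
y = -1/6 (y = 1/(-6) = -1/6 ≈ -0.16667)
531*y = 531*(-1/6) = -177/2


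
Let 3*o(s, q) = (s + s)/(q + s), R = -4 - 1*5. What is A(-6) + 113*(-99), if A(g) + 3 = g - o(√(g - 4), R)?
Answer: -3056528/273 + 6*I*√10/91 ≈ -11196.0 + 0.2085*I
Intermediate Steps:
R = -9 (R = -4 - 5 = -9)
o(s, q) = 2*s/(3*(q + s)) (o(s, q) = ((s + s)/(q + s))/3 = ((2*s)/(q + s))/3 = (2*s/(q + s))/3 = 2*s/(3*(q + s)))
A(g) = -3 + g - 2*√(-4 + g)/(3*(-9 + √(-4 + g))) (A(g) = -3 + (g - 2*√(g - 4)/(3*(-9 + √(g - 4)))) = -3 + (g - 2*√(-4 + g)/(3*(-9 + √(-4 + g)))) = -3 + g - 2*√(-4 + g)/(3*(-9 + √(-4 + g))))
A(-6) + 113*(-99) = (-2*√(-4 - 6)/3 + (-9 + √(-4 - 6))*(-3 - 6))/(-9 + √(-4 - 6)) + 113*(-99) = (-2*I*√10/3 + (-9 + √(-10))*(-9))/(-9 + √(-10)) - 11187 = (-2*I*√10/3 + (-9 + I*√10)*(-9))/(-9 + I*√10) - 11187 = (-2*I*√10/3 + (81 - 9*I*√10))/(-9 + I*√10) - 11187 = (81 - 29*I*√10/3)/(-9 + I*√10) - 11187 = -11187 + (81 - 29*I*√10/3)/(-9 + I*√10)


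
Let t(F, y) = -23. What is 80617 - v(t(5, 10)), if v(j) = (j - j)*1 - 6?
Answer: 80623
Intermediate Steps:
v(j) = -6 (v(j) = 0*1 - 6 = 0 - 6 = -6)
80617 - v(t(5, 10)) = 80617 - 1*(-6) = 80617 + 6 = 80623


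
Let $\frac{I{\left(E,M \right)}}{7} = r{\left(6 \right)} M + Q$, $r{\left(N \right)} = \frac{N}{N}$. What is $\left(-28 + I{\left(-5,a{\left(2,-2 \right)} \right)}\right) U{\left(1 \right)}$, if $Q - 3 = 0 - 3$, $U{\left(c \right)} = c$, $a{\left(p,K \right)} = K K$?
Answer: $0$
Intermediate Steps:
$a{\left(p,K \right)} = K^{2}$
$r{\left(N \right)} = 1$
$Q = 0$ ($Q = 3 + \left(0 - 3\right) = 3 - 3 = 0$)
$I{\left(E,M \right)} = 7 M$ ($I{\left(E,M \right)} = 7 \left(1 M + 0\right) = 7 \left(M + 0\right) = 7 M$)
$\left(-28 + I{\left(-5,a{\left(2,-2 \right)} \right)}\right) U{\left(1 \right)} = \left(-28 + 7 \left(-2\right)^{2}\right) 1 = \left(-28 + 7 \cdot 4\right) 1 = \left(-28 + 28\right) 1 = 0 \cdot 1 = 0$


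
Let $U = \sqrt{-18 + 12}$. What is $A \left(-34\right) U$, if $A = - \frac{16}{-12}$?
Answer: $- \frac{136 i \sqrt{6}}{3} \approx - 111.04 i$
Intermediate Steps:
$U = i \sqrt{6}$ ($U = \sqrt{-6} = i \sqrt{6} \approx 2.4495 i$)
$A = \frac{4}{3}$ ($A = \left(-16\right) \left(- \frac{1}{12}\right) = \frac{4}{3} \approx 1.3333$)
$A \left(-34\right) U = \frac{4}{3} \left(-34\right) i \sqrt{6} = - \frac{136 i \sqrt{6}}{3}$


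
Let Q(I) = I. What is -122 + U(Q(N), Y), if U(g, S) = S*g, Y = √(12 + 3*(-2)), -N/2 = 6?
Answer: -122 - 12*√6 ≈ -151.39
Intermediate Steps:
N = -12 (N = -2*6 = -12)
Y = √6 (Y = √(12 - 6) = √6 ≈ 2.4495)
-122 + U(Q(N), Y) = -122 + √6*(-12) = -122 - 12*√6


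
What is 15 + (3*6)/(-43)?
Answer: 627/43 ≈ 14.581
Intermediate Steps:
15 + (3*6)/(-43) = 15 - 1/43*18 = 15 - 18/43 = 627/43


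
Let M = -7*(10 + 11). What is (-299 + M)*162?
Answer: -72252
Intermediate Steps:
M = -147 (M = -7*21 = -147)
(-299 + M)*162 = (-299 - 147)*162 = -446*162 = -72252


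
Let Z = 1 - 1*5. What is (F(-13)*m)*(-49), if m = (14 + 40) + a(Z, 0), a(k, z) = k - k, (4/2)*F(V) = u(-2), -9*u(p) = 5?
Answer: 735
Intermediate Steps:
Z = -4 (Z = 1 - 5 = -4)
u(p) = -5/9 (u(p) = -1/9*5 = -5/9)
F(V) = -5/18 (F(V) = (1/2)*(-5/9) = -5/18)
a(k, z) = 0
m = 54 (m = (14 + 40) + 0 = 54 + 0 = 54)
(F(-13)*m)*(-49) = -5/18*54*(-49) = -15*(-49) = 735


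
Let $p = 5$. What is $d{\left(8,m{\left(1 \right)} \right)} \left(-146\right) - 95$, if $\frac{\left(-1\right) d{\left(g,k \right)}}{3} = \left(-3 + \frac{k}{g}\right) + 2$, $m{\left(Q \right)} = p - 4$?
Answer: $- \frac{1913}{4} \approx -478.25$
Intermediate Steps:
$m{\left(Q \right)} = 1$ ($m{\left(Q \right)} = 5 - 4 = 1$)
$d{\left(g,k \right)} = 3 - \frac{3 k}{g}$ ($d{\left(g,k \right)} = - 3 \left(\left(-3 + \frac{k}{g}\right) + 2\right) = - 3 \left(-1 + \frac{k}{g}\right) = 3 - \frac{3 k}{g}$)
$d{\left(8,m{\left(1 \right)} \right)} \left(-146\right) - 95 = \left(3 - \frac{3}{8}\right) \left(-146\right) - 95 = \frac{21}{8} \left(-146\right) - 95 = - \frac{1533}{4} - 95 = - \frac{1913}{4}$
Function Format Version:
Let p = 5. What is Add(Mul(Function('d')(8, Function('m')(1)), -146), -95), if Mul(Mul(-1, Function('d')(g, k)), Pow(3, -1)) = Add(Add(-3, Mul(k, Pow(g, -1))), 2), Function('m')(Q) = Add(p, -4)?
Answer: Rational(-1913, 4) ≈ -478.25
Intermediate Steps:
Function('m')(Q) = 1 (Function('m')(Q) = Add(5, -4) = 1)
Function('d')(g, k) = Add(3, Mul(-3, k, Pow(g, -1))) (Function('d')(g, k) = Mul(-3, Add(Add(-3, Mul(k, Pow(g, -1))), 2)) = Mul(-3, Add(-1, Mul(k, Pow(g, -1)))) = Add(3, Mul(-3, k, Pow(g, -1))))
Add(Mul(Function('d')(8, Function('m')(1)), -146), -95) = Add(Mul(Add(3, Mul(-3, 1, Pow(8, -1))), -146), -95) = Add(Mul(Add(3, Mul(-3, 1, Rational(1, 8))), -146), -95) = Add(Mul(Add(3, Rational(-3, 8)), -146), -95) = Add(Mul(Rational(21, 8), -146), -95) = Add(Rational(-1533, 4), -95) = Rational(-1913, 4)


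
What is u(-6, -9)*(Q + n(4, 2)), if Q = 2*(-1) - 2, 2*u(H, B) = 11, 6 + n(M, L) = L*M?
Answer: -11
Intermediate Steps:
n(M, L) = -6 + L*M
u(H, B) = 11/2 (u(H, B) = (½)*11 = 11/2)
Q = -4 (Q = -2 - 2 = -4)
u(-6, -9)*(Q + n(4, 2)) = 11*(-4 + (-6 + 2*4))/2 = 11*(-4 + (-6 + 8))/2 = 11*(-4 + 2)/2 = (11/2)*(-2) = -11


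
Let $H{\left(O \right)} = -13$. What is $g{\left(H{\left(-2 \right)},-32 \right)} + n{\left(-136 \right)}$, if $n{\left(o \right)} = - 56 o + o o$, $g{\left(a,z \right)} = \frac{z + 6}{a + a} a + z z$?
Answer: $27123$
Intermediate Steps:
$g{\left(a,z \right)} = 3 + z^{2} + \frac{z}{2}$ ($g{\left(a,z \right)} = \frac{6 + z}{2 a} a + z^{2} = \left(3 + \frac{z}{2}\right) + z^{2} = 3 + z^{2} + \frac{z}{2}$)
$n{\left(o \right)} = o^{2} - 56 o$ ($n{\left(o \right)} = - 56 o + o^{2} = o^{2} - 56 o$)
$g{\left(H{\left(-2 \right)},-32 \right)} + n{\left(-136 \right)} = \left(3 + \left(-32\right)^{2} + \frac{1}{2} \left(-32\right)\right) - 136 \left(-56 - 136\right) = \left(3 + 1024 - 16\right) - -26112 = 1011 + 26112 = 27123$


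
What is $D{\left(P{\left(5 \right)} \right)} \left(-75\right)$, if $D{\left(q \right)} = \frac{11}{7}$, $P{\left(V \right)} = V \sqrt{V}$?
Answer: $- \frac{825}{7} \approx -117.86$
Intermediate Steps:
$P{\left(V \right)} = V^{\frac{3}{2}}$
$D{\left(q \right)} = \frac{11}{7}$ ($D{\left(q \right)} = 11 \cdot \frac{1}{7} = \frac{11}{7}$)
$D{\left(P{\left(5 \right)} \right)} \left(-75\right) = \frac{11}{7} \left(-75\right) = - \frac{825}{7}$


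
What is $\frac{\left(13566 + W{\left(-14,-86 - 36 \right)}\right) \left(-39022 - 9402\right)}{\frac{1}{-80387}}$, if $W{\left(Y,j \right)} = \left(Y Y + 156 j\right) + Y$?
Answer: $-20568815904992$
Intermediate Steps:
$W{\left(Y,j \right)} = Y + Y^{2} + 156 j$ ($W{\left(Y,j \right)} = \left(Y^{2} + 156 j\right) + Y = Y + Y^{2} + 156 j$)
$\frac{\left(13566 + W{\left(-14,-86 - 36 \right)}\right) \left(-39022 - 9402\right)}{\frac{1}{-80387}} = \frac{\left(13566 + \left(-14 + \left(-14\right)^{2} + 156 \left(-86 - 36\right)\right)\right) \left(-39022 - 9402\right)}{\frac{1}{-80387}} = \frac{\left(13566 + \left(-14 + 196 + 156 \left(-86 - 36\right)\right)\right) \left(-48424\right)}{- \frac{1}{80387}} = \left(13566 + \left(-14 + 196 + 156 \left(-122\right)\right)\right) \left(-48424\right) \left(-80387\right) = \left(13566 - 18850\right) \left(-48424\right) \left(-80387\right) = \left(-5284\right) \left(-48424\right) \left(-80387\right) = 255872416 \left(-80387\right) = -20568815904992$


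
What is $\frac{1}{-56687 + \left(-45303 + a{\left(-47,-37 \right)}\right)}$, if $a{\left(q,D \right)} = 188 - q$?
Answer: $- \frac{1}{101755} \approx -9.8275 \cdot 10^{-6}$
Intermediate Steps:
$\frac{1}{-56687 + \left(-45303 + a{\left(-47,-37 \right)}\right)} = \frac{1}{-56687 + \left(-45303 + \left(188 - -47\right)\right)} = \frac{1}{-56687 + \left(-45303 + \left(188 + 47\right)\right)} = \frac{1}{-56687 + \left(-45303 + 235\right)} = \frac{1}{-56687 - 45068} = \frac{1}{-101755} = - \frac{1}{101755}$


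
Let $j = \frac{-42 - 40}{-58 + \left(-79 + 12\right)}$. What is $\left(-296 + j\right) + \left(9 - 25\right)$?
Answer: $- \frac{38918}{125} \approx -311.34$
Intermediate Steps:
$j = \frac{82}{125}$ ($j = - \frac{82}{-58 - 67} = - \frac{82}{-125} = \left(-82\right) \left(- \frac{1}{125}\right) = \frac{82}{125} \approx 0.656$)
$\left(-296 + j\right) + \left(9 - 25\right) = \left(-296 + \frac{82}{125}\right) + \left(9 - 25\right) = - \frac{36918}{125} - 16 = - \frac{38918}{125}$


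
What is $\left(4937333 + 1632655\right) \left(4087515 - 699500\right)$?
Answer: $22259217893820$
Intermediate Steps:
$\left(4937333 + 1632655\right) \left(4087515 - 699500\right) = 6569988 \left(4087515 - 699500\right) = 6569988 \cdot 3388015 = 22259217893820$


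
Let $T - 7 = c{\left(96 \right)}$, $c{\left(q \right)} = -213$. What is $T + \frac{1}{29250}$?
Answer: $- \frac{6025499}{29250} \approx -206.0$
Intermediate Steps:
$T = -206$ ($T = 7 - 213 = -206$)
$T + \frac{1}{29250} = -206 + \frac{1}{29250} = - \frac{6025499}{29250}$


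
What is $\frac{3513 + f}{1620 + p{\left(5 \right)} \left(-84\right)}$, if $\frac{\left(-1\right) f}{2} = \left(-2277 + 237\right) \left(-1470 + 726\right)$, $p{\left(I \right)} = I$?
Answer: $- \frac{1010669}{400} \approx -2526.7$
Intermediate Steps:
$f = -3035520$ ($f = - 2 \left(-2277 + 237\right) \left(-1470 + 726\right) = - 2 \left(\left(-2040\right) \left(-744\right)\right) = \left(-2\right) 1517760 = -3035520$)
$\frac{3513 + f}{1620 + p{\left(5 \right)} \left(-84\right)} = \frac{3513 - 3035520}{1620 + 5 \left(-84\right)} = - \frac{3032007}{1620 - 420} = - \frac{3032007}{1200} = \left(-3032007\right) \frac{1}{1200} = - \frac{1010669}{400}$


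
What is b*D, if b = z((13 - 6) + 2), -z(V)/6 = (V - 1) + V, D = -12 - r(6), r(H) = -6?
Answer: 612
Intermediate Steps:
D = -6 (D = -12 - 1*(-6) = -12 + 6 = -6)
z(V) = 6 - 12*V (z(V) = -6*((V - 1) + V) = -6*((-1 + V) + V) = -6*(-1 + 2*V) = 6 - 12*V)
b = -102 (b = 6 - 12*((13 - 6) + 2) = 6 - 12*(7 + 2) = 6 - 12*9 = 6 - 108 = -102)
b*D = -102*(-6) = 612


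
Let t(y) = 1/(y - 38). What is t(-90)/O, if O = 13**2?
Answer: -1/21632 ≈ -4.6228e-5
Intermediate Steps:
t(y) = 1/(-38 + y)
O = 169
t(-90)/O = 1/(-38 - 90*169) = (1/169)/(-128) = -1/128*1/169 = -1/21632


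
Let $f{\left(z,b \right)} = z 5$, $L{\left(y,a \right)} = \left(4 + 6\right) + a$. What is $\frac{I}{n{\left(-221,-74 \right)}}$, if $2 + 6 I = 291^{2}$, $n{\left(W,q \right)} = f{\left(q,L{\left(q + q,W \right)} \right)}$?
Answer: $- \frac{84679}{2220} \approx -38.144$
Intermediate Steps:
$L{\left(y,a \right)} = 10 + a$
$f{\left(z,b \right)} = 5 z$
$n{\left(W,q \right)} = 5 q$
$I = \frac{84679}{6}$ ($I = - \frac{1}{3} + \frac{291^{2}}{6} = - \frac{1}{3} + \frac{1}{6} \cdot 84681 = - \frac{1}{3} + \frac{28227}{2} = \frac{84679}{6} \approx 14113.0$)
$\frac{I}{n{\left(-221,-74 \right)}} = \frac{84679}{6 \cdot 5 \left(-74\right)} = \frac{84679}{6 \left(-370\right)} = \frac{84679}{6} \left(- \frac{1}{370}\right) = - \frac{84679}{2220}$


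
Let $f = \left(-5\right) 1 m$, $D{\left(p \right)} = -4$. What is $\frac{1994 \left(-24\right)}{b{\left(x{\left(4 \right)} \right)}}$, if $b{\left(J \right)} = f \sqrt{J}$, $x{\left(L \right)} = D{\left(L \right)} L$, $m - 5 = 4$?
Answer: $- \frac{3988 i}{15} \approx - 265.87 i$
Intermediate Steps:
$m = 9$ ($m = 5 + 4 = 9$)
$f = -45$ ($f = \left(-5\right) 1 \cdot 9 = \left(-5\right) 9 = -45$)
$x{\left(L \right)} = - 4 L$
$b{\left(J \right)} = - 45 \sqrt{J}$
$\frac{1994 \left(-24\right)}{b{\left(x{\left(4 \right)} \right)}} = \frac{1994 \left(-24\right)}{\left(-45\right) \sqrt{\left(-4\right) 4}} = - \frac{47856}{\left(-45\right) \sqrt{-16}} = - \frac{47856}{\left(-45\right) 4 i} = - \frac{47856}{\left(-180\right) i} = - 47856 \frac{i}{180} = - \frac{3988 i}{15}$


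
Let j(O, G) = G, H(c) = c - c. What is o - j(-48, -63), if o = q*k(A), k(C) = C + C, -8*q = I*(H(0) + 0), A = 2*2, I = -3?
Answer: 63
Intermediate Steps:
A = 4
H(c) = 0
q = 0 (q = -(-3)*(0 + 0)/8 = -(-3)*0/8 = -⅛*0 = 0)
k(C) = 2*C
o = 0 (o = 0*(2*4) = 0*8 = 0)
o - j(-48, -63) = 0 - 1*(-63) = 0 + 63 = 63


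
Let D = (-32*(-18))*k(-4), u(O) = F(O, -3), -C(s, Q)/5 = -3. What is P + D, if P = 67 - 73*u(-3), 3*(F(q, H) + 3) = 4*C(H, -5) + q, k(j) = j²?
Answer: 8115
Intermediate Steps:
C(s, Q) = 15 (C(s, Q) = -5*(-3) = 15)
F(q, H) = 17 + q/3 (F(q, H) = -3 + (4*15 + q)/3 = -3 + (60 + q)/3 = -3 + (20 + q/3) = 17 + q/3)
u(O) = 17 + O/3
P = -1101 (P = 67 - 73*(17 + (⅓)*(-3)) = 67 - 73*(17 - 1) = 67 - 73*16 = 67 - 1168 = -1101)
D = 9216 (D = -32*(-18)*(-4)² = 576*16 = 9216)
P + D = -1101 + 9216 = 8115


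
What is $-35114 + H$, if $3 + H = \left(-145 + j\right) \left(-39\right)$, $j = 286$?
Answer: $-40616$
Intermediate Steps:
$H = -5502$ ($H = -3 + \left(-145 + 286\right) \left(-39\right) = -3 + 141 \left(-39\right) = -3 - 5499 = -5502$)
$-35114 + H = -35114 - 5502 = -40616$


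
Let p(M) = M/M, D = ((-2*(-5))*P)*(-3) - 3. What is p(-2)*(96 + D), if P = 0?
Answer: 93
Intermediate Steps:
D = -3 (D = (-2*(-5)*0)*(-3) - 3 = (10*0)*(-3) - 3 = 0*(-3) - 3 = 0 - 3 = -3)
p(M) = 1
p(-2)*(96 + D) = 1*(96 - 3) = 1*93 = 93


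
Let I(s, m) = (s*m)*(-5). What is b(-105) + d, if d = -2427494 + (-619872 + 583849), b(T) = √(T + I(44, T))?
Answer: -2463517 + 3*√2555 ≈ -2.4634e+6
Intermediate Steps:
I(s, m) = -5*m*s (I(s, m) = (m*s)*(-5) = -5*m*s)
b(T) = √219*√(-T) (b(T) = √(T - 5*T*44) = √(T - 220*T) = √(-219*T) = √219*√(-T))
d = -2463517 (d = -2427494 - 36023 = -2463517)
b(-105) + d = √219*√(-1*(-105)) - 2463517 = √219*√105 - 2463517 = 3*√2555 - 2463517 = -2463517 + 3*√2555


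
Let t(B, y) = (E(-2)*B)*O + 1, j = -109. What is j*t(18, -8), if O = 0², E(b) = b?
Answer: -109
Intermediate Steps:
O = 0
t(B, y) = 1 (t(B, y) = -2*B*0 + 1 = 0 + 1 = 1)
j*t(18, -8) = -109*1 = -109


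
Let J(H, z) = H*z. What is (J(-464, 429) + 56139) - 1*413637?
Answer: -556554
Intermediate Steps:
(J(-464, 429) + 56139) - 1*413637 = (-464*429 + 56139) - 1*413637 = (-199056 + 56139) - 413637 = -142917 - 413637 = -556554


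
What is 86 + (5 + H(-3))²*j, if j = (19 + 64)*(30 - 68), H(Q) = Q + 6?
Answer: -201770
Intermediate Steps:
H(Q) = 6 + Q
j = -3154 (j = 83*(-38) = -3154)
86 + (5 + H(-3))²*j = 86 + (5 + (6 - 3))²*(-3154) = 86 + (5 + 3)²*(-3154) = 86 + 8²*(-3154) = 86 + 64*(-3154) = 86 - 201856 = -201770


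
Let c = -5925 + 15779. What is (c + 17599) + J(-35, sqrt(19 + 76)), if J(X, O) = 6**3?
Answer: 27669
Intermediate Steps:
c = 9854
J(X, O) = 216
(c + 17599) + J(-35, sqrt(19 + 76)) = (9854 + 17599) + 216 = 27453 + 216 = 27669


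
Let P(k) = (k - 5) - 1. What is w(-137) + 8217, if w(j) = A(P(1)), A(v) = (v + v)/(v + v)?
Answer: 8218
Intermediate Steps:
P(k) = -6 + k (P(k) = (-5 + k) - 1 = -6 + k)
A(v) = 1 (A(v) = (2*v)/((2*v)) = (2*v)*(1/(2*v)) = 1)
w(j) = 1
w(-137) + 8217 = 1 + 8217 = 8218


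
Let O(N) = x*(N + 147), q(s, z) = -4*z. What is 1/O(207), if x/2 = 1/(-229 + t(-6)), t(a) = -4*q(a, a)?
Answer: -325/708 ≈ -0.45904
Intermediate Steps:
t(a) = 16*a (t(a) = -(-16)*a = 16*a)
x = -2/325 (x = 2/(-229 + 16*(-6)) = 2/(-229 - 96) = 2/(-325) = 2*(-1/325) = -2/325 ≈ -0.0061538)
O(N) = -294/325 - 2*N/325 (O(N) = -2*(N + 147)/325 = -2*(147 + N)/325 = -294/325 - 2*N/325)
1/O(207) = 1/(-294/325 - 2/325*207) = 1/(-294/325 - 414/325) = 1/(-708/325) = -325/708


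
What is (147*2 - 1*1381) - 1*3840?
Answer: -4927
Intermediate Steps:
(147*2 - 1*1381) - 1*3840 = (294 - 1381) - 3840 = -1087 - 3840 = -4927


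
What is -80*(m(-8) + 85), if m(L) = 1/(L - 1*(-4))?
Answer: -6780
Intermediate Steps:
m(L) = 1/(4 + L) (m(L) = 1/(L + 4) = 1/(4 + L))
-80*(m(-8) + 85) = -80*(1/(4 - 8) + 85) = -80*(1/(-4) + 85) = -80*(-1/4 + 85) = -80*339/4 = -6780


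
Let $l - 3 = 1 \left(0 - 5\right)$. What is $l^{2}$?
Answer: $4$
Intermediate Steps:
$l = -2$ ($l = 3 + 1 \left(0 - 5\right) = 3 + 1 \left(-5\right) = 3 - 5 = -2$)
$l^{2} = \left(-2\right)^{2} = 4$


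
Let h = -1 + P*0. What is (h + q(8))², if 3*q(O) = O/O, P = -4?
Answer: 4/9 ≈ 0.44444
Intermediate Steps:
q(O) = ⅓ (q(O) = (O/O)/3 = (⅓)*1 = ⅓)
h = -1 (h = -1 - 4*0 = -1 + 0 = -1)
(h + q(8))² = (-1 + ⅓)² = (-⅔)² = 4/9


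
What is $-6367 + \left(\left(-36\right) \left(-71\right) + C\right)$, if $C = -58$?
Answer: $-3869$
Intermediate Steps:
$-6367 + \left(\left(-36\right) \left(-71\right) + C\right) = -6367 - -2498 = -6367 + \left(2556 - 58\right) = -6367 + 2498 = -3869$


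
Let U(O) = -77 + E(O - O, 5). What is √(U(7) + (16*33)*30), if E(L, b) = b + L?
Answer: 6*√438 ≈ 125.57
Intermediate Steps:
E(L, b) = L + b
U(O) = -72 (U(O) = -77 + ((O - O) + 5) = -77 + (0 + 5) = -77 + 5 = -72)
√(U(7) + (16*33)*30) = √(-72 + (16*33)*30) = √(-72 + 528*30) = √(-72 + 15840) = √15768 = 6*√438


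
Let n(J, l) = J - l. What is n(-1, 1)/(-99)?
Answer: 2/99 ≈ 0.020202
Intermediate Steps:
n(-1, 1)/(-99) = (-1 - 1*1)/(-99) = (-1 - 1)*(-1/99) = -2*(-1/99) = 2/99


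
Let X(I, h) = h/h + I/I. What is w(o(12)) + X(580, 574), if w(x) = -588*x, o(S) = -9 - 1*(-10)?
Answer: -586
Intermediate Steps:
X(I, h) = 2 (X(I, h) = 1 + 1 = 2)
o(S) = 1 (o(S) = -9 + 10 = 1)
w(o(12)) + X(580, 574) = -588*1 + 2 = -588 + 2 = -586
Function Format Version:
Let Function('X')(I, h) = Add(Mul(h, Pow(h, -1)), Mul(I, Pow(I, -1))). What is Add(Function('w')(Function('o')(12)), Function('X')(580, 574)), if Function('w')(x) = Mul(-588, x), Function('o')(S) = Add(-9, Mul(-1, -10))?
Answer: -586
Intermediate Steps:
Function('X')(I, h) = 2 (Function('X')(I, h) = Add(1, 1) = 2)
Function('o')(S) = 1 (Function('o')(S) = Add(-9, 10) = 1)
Add(Function('w')(Function('o')(12)), Function('X')(580, 574)) = Add(Mul(-588, 1), 2) = Add(-588, 2) = -586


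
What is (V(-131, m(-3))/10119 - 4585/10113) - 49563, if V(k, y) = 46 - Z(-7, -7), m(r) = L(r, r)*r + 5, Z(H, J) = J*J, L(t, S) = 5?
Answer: -1690666353205/34111149 ≈ -49563.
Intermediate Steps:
Z(H, J) = J**2
m(r) = 5 + 5*r (m(r) = 5*r + 5 = 5 + 5*r)
V(k, y) = -3 (V(k, y) = 46 - 1*(-7)**2 = 46 - 1*49 = 46 - 49 = -3)
(V(-131, m(-3))/10119 - 4585/10113) - 49563 = (-3/10119 - 4585/10113) - 49563 = (-3*1/10119 - 4585*1/10113) - 49563 = (-1/3373 - 4585/10113) - 49563 = -15475318/34111149 - 49563 = -1690666353205/34111149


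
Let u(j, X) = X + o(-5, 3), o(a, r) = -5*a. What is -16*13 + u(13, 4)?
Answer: -179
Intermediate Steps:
u(j, X) = 25 + X (u(j, X) = X - 5*(-5) = X + 25 = 25 + X)
-16*13 + u(13, 4) = -16*13 + (25 + 4) = -208 + 29 = -179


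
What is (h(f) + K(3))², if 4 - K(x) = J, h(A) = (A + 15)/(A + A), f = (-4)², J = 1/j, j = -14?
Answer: 1274641/50176 ≈ 25.403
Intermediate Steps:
J = -1/14 (J = 1/(-14) = -1/14 ≈ -0.071429)
f = 16
h(A) = (15 + A)/(2*A) (h(A) = (15 + A)/((2*A)) = (15 + A)*(1/(2*A)) = (15 + A)/(2*A))
K(x) = 57/14 (K(x) = 4 - 1*(-1/14) = 4 + 1/14 = 57/14)
(h(f) + K(3))² = ((½)*(15 + 16)/16 + 57/14)² = ((½)*(1/16)*31 + 57/14)² = (31/32 + 57/14)² = (1129/224)² = 1274641/50176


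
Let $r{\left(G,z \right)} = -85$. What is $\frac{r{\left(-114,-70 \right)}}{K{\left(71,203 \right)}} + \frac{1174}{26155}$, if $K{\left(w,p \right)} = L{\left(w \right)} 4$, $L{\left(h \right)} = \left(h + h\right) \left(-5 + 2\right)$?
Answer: $\frac{4223671}{44568120} \approx 0.094769$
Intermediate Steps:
$L{\left(h \right)} = - 6 h$ ($L{\left(h \right)} = 2 h \left(-3\right) = - 6 h$)
$K{\left(w,p \right)} = - 24 w$ ($K{\left(w,p \right)} = - 6 w 4 = - 24 w$)
$\frac{r{\left(-114,-70 \right)}}{K{\left(71,203 \right)}} + \frac{1174}{26155} = - \frac{85}{\left(-24\right) 71} + \frac{1174}{26155} = - \frac{85}{-1704} + 1174 \cdot \frac{1}{26155} = \left(-85\right) \left(- \frac{1}{1704}\right) + \frac{1174}{26155} = \frac{85}{1704} + \frac{1174}{26155} = \frac{4223671}{44568120}$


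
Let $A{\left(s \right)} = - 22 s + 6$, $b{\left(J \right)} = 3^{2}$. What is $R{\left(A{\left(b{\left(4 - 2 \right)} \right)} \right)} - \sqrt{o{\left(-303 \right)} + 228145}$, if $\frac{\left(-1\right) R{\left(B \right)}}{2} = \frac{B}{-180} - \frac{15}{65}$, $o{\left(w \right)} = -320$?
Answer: $- \frac{326}{195} - 5 \sqrt{9113} \approx -478.98$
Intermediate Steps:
$b{\left(J \right)} = 9$
$A{\left(s \right)} = 6 - 22 s$
$R{\left(B \right)} = \frac{6}{13} + \frac{B}{90}$ ($R{\left(B \right)} = - 2 \left(\frac{B}{-180} - \frac{15}{65}\right) = - 2 \left(B \left(- \frac{1}{180}\right) - \frac{3}{13}\right) = - 2 \left(- \frac{B}{180} - \frac{3}{13}\right) = - 2 \left(- \frac{3}{13} - \frac{B}{180}\right) = \frac{6}{13} + \frac{B}{90}$)
$R{\left(A{\left(b{\left(4 - 2 \right)} \right)} \right)} - \sqrt{o{\left(-303 \right)} + 228145} = \left(\frac{6}{13} + \frac{6 - 198}{90}\right) - \sqrt{-320 + 228145} = \left(\frac{6}{13} + \frac{6 - 198}{90}\right) - \sqrt{227825} = \left(\frac{6}{13} + \frac{1}{90} \left(-192\right)\right) - 5 \sqrt{9113} = \left(\frac{6}{13} - \frac{32}{15}\right) - 5 \sqrt{9113} = - \frac{326}{195} - 5 \sqrt{9113}$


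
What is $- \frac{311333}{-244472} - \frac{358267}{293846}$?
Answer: $\frac{278407621}{5131222808} \approx 0.054258$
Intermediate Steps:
$- \frac{311333}{-244472} - \frac{358267}{293846} = \left(-311333\right) \left(- \frac{1}{244472}\right) - \frac{51181}{41978} = \frac{311333}{244472} - \frac{51181}{41978} = \frac{278407621}{5131222808}$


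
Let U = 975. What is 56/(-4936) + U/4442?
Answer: 570481/2740714 ≈ 0.20815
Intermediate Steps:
56/(-4936) + U/4442 = 56/(-4936) + 975/4442 = 56*(-1/4936) + 975*(1/4442) = -7/617 + 975/4442 = 570481/2740714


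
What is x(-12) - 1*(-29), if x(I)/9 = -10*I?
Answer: 1109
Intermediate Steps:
x(I) = -90*I (x(I) = 9*(-10*I) = -90*I)
x(-12) - 1*(-29) = -90*(-12) - 1*(-29) = 1080 + 29 = 1109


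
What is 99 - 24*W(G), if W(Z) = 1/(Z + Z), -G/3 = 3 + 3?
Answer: 299/3 ≈ 99.667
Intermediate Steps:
G = -18 (G = -3*(3 + 3) = -3*6 = -18)
W(Z) = 1/(2*Z)
99 - 24*W(G) = 99 - 12/(-18) = 99 - 12*(-1)/18 = 99 - 24*(-1/36) = 99 + 2/3 = 299/3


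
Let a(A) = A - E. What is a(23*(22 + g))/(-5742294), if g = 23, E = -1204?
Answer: -2239/5742294 ≈ -0.00038991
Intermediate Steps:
a(A) = 1204 + A (a(A) = A - 1*(-1204) = A + 1204 = 1204 + A)
a(23*(22 + g))/(-5742294) = (1204 + 23*(22 + 23))/(-5742294) = (1204 + 23*45)*(-1/5742294) = (1204 + 1035)*(-1/5742294) = 2239*(-1/5742294) = -2239/5742294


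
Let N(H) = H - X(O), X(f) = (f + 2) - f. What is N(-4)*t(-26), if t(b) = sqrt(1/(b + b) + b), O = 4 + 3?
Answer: -3*I*sqrt(17589)/13 ≈ -30.605*I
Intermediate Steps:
O = 7
t(b) = sqrt(b + 1/(2*b)) (t(b) = sqrt(1/(2*b) + b) = sqrt(b + 1/(2*b)))
X(f) = 2 (X(f) = (2 + f) - f = 2)
N(H) = -2 + H (N(H) = H - 1*2 = H - 2 = -2 + H)
N(-4)*t(-26) = (-2 - 4)*(sqrt(2/(-26) + 4*(-26))/2) = -3*sqrt(2*(-1/26) - 104) = -3*sqrt(-1/13 - 104) = -3*sqrt(-1353/13) = -3*I*sqrt(17589)/13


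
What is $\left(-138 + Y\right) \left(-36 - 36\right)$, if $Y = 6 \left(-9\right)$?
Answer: $13824$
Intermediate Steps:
$Y = -54$
$\left(-138 + Y\right) \left(-36 - 36\right) = \left(-138 - 54\right) \left(-36 - 36\right) = \left(-192\right) \left(-72\right) = 13824$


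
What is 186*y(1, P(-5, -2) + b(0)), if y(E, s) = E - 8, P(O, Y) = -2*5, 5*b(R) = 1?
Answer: -1302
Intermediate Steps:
b(R) = 1/5 (b(R) = (1/5)*1 = 1/5)
P(O, Y) = -10
y(E, s) = -8 + E
186*y(1, P(-5, -2) + b(0)) = 186*(-8 + 1) = 186*(-7) = -1302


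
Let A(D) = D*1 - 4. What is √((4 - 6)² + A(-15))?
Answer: I*√15 ≈ 3.873*I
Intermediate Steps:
A(D) = -4 + D (A(D) = D - 4 = -4 + D)
√((4 - 6)² + A(-15)) = √((4 - 6)² + (-4 - 15)) = √((-2)² - 19) = √(4 - 19) = √(-15) = I*√15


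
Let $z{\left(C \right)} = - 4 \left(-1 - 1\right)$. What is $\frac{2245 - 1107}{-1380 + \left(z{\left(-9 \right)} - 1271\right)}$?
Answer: $- \frac{1138}{2643} \approx -0.43057$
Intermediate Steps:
$z{\left(C \right)} = 8$ ($z{\left(C \right)} = \left(-4\right) \left(-2\right) = 8$)
$\frac{2245 - 1107}{-1380 + \left(z{\left(-9 \right)} - 1271\right)} = \frac{2245 - 1107}{-1380 + \left(8 - 1271\right)} = \frac{1138}{-1380 + \left(8 - 1271\right)} = \frac{1138}{-1380 - 1263} = \frac{1138}{-2643} = 1138 \left(- \frac{1}{2643}\right) = - \frac{1138}{2643}$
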